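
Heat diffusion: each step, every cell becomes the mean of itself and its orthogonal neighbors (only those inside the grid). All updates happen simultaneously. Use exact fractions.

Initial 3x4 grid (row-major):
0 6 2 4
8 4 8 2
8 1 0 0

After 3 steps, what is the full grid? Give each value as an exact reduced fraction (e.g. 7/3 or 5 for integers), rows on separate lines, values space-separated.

Answer: 1253/270 7279/1800 7009/1800 3491/1080
16213/3600 13009/3000 4847/1500 22031/7200
5027/1080 13583/3600 11243/3600 629/270

Derivation:
After step 1:
  14/3 3 5 8/3
  5 27/5 16/5 7/2
  17/3 13/4 9/4 2/3
After step 2:
  38/9 271/60 52/15 67/18
  311/60 397/100 387/100 301/120
  167/36 497/120 281/120 77/36
After step 3:
  1253/270 7279/1800 7009/1800 3491/1080
  16213/3600 13009/3000 4847/1500 22031/7200
  5027/1080 13583/3600 11243/3600 629/270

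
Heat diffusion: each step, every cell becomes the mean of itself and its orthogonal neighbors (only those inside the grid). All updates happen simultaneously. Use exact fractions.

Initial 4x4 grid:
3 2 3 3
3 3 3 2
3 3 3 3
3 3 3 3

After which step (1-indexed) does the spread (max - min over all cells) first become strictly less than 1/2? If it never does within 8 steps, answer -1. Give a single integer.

Step 1: max=3, min=8/3, spread=1/3
  -> spread < 1/2 first at step 1
Step 2: max=3, min=49/18, spread=5/18
Step 3: max=3, min=1477/540, spread=143/540
Step 4: max=671/225, min=44719/16200, spread=3593/16200
Step 5: max=80131/27000, min=270071/97200, spread=92003/486000
Step 6: max=99683/33750, min=40745143/14580000, spread=2317913/14580000
Step 7: max=22873/7776, min=1228041727/437400000, spread=58564523/437400000
Step 8: max=1068361007/364500000, min=36984473419/13122000000, spread=1476522833/13122000000

Answer: 1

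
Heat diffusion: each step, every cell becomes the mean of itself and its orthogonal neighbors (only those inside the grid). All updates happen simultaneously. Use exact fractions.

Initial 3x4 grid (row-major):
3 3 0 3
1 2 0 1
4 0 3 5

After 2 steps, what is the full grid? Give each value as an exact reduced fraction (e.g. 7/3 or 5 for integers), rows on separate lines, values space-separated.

Answer: 41/18 211/120 181/120 61/36
77/40 183/100 163/100 467/240
77/36 427/240 169/80 29/12

Derivation:
After step 1:
  7/3 2 3/2 4/3
  5/2 6/5 6/5 9/4
  5/3 9/4 2 3
After step 2:
  41/18 211/120 181/120 61/36
  77/40 183/100 163/100 467/240
  77/36 427/240 169/80 29/12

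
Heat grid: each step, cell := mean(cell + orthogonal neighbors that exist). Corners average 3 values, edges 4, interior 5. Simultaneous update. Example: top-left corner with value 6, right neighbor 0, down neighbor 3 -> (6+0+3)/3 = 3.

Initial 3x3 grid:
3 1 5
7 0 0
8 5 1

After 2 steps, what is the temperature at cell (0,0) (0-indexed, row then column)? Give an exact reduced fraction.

Answer: 125/36

Derivation:
Step 1: cell (0,0) = 11/3
Step 2: cell (0,0) = 125/36
Full grid after step 2:
  125/36 631/240 23/12
  523/120 287/100 81/40
  44/9 443/120 7/3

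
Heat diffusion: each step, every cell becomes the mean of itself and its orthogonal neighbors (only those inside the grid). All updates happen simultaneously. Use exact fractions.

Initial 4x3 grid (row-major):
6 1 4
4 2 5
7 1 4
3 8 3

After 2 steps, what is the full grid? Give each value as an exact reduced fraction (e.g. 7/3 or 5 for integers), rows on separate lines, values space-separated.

Answer: 35/9 257/80 31/9
443/120 15/4 97/30
189/40 71/20 41/10
9/2 383/80 4

Derivation:
After step 1:
  11/3 13/4 10/3
  19/4 13/5 15/4
  15/4 22/5 13/4
  6 15/4 5
After step 2:
  35/9 257/80 31/9
  443/120 15/4 97/30
  189/40 71/20 41/10
  9/2 383/80 4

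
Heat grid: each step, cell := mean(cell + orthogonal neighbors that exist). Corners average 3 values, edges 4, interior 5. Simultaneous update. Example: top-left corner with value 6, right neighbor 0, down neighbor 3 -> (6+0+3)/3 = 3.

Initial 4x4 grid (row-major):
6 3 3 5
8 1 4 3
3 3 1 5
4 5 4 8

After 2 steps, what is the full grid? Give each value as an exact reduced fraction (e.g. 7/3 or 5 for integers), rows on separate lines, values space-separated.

Answer: 161/36 247/60 49/15 35/9
277/60 331/100 88/25 437/120
39/10 183/50 343/100 527/120
25/6 151/40 527/120 173/36

Derivation:
After step 1:
  17/3 13/4 15/4 11/3
  9/2 19/5 12/5 17/4
  9/2 13/5 17/5 17/4
  4 4 9/2 17/3
After step 2:
  161/36 247/60 49/15 35/9
  277/60 331/100 88/25 437/120
  39/10 183/50 343/100 527/120
  25/6 151/40 527/120 173/36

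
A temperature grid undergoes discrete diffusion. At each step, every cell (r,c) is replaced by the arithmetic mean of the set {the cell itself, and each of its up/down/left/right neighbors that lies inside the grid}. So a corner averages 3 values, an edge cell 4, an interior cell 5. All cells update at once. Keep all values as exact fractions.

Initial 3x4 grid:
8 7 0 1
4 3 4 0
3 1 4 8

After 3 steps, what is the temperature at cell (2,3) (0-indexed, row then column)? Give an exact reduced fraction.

Answer: 2299/720

Derivation:
Step 1: cell (2,3) = 4
Step 2: cell (2,3) = 23/6
Step 3: cell (2,3) = 2299/720
Full grid after step 3:
  623/135 701/180 1117/360 5147/2160
  391/96 379/100 145/48 8477/2880
  3959/1080 1217/360 69/20 2299/720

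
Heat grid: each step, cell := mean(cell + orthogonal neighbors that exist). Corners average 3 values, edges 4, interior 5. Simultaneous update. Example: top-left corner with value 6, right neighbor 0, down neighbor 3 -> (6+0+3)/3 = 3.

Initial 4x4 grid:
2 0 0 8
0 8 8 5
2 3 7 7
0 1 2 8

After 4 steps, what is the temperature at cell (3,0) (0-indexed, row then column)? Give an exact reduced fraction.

Step 1: cell (3,0) = 1
Step 2: cell (3,0) = 5/4
Step 3: cell (3,0) = 171/80
Step 4: cell (3,0) = 17471/7200
Full grid after step 4:
  175201/64800 356759/108000 468943/108000 322403/64800
  573013/216000 632599/180000 827837/180000 1148531/216000
  188959/72000 202787/60000 844303/180000 1164379/216000
  17471/7200 29303/9000 118703/27000 337657/64800

Answer: 17471/7200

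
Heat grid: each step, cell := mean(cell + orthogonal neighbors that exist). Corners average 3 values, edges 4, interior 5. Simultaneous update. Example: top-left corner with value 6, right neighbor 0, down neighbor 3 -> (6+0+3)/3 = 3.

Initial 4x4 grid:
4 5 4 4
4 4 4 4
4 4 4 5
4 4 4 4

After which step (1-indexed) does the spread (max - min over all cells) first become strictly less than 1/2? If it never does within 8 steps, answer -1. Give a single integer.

Step 1: max=13/3, min=4, spread=1/3
  -> spread < 1/2 first at step 1
Step 2: max=511/120, min=4, spread=31/120
Step 3: max=4531/1080, min=4, spread=211/1080
Step 4: max=90143/21600, min=908/225, spread=119/864
Step 5: max=499517/120000, min=13658/3375, spread=125093/1080000
Step 6: max=20222449/4860000, min=365971/90000, spread=92003/972000
Step 7: max=121170857/29160000, min=2476103/607500, spread=2317913/29160000
Step 8: max=18166578757/4374000000, min=2978959357/729000000, spread=58564523/874800000

Answer: 1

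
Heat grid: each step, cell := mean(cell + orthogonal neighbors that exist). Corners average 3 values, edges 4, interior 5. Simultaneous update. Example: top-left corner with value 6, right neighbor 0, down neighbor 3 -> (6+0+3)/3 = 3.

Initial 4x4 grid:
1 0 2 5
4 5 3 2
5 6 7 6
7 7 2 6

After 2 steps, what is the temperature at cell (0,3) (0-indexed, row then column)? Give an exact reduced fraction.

Step 1: cell (0,3) = 3
Step 2: cell (0,3) = 19/6
Full grid after step 2:
  89/36 293/120 113/40 19/6
  871/240 383/100 187/50 321/80
  259/48 127/25 507/100 1123/240
  52/9 35/6 307/60 185/36

Answer: 19/6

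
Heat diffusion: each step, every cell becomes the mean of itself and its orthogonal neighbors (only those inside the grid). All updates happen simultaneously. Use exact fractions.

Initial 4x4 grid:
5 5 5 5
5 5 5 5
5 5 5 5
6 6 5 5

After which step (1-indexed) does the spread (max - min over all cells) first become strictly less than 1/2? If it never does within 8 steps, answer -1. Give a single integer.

Step 1: max=17/3, min=5, spread=2/3
Step 2: max=197/36, min=5, spread=17/36
  -> spread < 1/2 first at step 2
Step 3: max=727/135, min=5, spread=52/135
Step 4: max=10766/2025, min=5, spread=641/2025
Step 5: max=640801/121500, min=45079/9000, spread=64469/243000
Step 6: max=76399831/14580000, min=2709529/540000, spread=810637/3645000
Step 7: max=2281281073/437400000, min=5430953/1080000, spread=20436277/109350000
Step 8: max=68179353403/13122000000, min=489768241/97200000, spread=515160217/3280500000

Answer: 2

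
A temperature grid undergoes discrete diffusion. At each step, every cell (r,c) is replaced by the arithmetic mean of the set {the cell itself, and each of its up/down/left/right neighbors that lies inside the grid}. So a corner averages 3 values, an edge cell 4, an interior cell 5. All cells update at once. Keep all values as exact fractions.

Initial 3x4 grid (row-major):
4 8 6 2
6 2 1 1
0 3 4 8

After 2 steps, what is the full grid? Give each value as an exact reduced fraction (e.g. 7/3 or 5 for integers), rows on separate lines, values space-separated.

Answer: 14/3 77/16 301/80 41/12
4 341/100 361/100 197/60
11/4 53/16 803/240 34/9

Derivation:
After step 1:
  6 5 17/4 3
  3 4 14/5 3
  3 9/4 4 13/3
After step 2:
  14/3 77/16 301/80 41/12
  4 341/100 361/100 197/60
  11/4 53/16 803/240 34/9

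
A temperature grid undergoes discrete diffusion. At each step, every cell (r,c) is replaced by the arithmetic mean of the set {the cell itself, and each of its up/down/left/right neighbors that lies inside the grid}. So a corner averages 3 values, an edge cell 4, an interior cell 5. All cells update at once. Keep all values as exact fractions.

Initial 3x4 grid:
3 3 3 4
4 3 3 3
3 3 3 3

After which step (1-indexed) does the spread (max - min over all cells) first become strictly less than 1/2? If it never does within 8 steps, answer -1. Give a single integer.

Answer: 1

Derivation:
Step 1: max=10/3, min=3, spread=1/3
  -> spread < 1/2 first at step 1
Step 2: max=787/240, min=3, spread=67/240
Step 3: max=3481/1080, min=443/144, spread=317/2160
Step 4: max=2761051/864000, min=37123/12000, spread=17639/172800
Step 5: max=24804641/7776000, min=8066087/2592000, spread=30319/388800
Step 6: max=1482632959/466560000, min=485986853/155520000, spread=61681/1166400
Step 7: max=88860626981/27993600000, min=360478567/115200000, spread=1580419/34992000
Step 8: max=5322254194879/1679616000000, min=1755264014293/559872000000, spread=7057769/209952000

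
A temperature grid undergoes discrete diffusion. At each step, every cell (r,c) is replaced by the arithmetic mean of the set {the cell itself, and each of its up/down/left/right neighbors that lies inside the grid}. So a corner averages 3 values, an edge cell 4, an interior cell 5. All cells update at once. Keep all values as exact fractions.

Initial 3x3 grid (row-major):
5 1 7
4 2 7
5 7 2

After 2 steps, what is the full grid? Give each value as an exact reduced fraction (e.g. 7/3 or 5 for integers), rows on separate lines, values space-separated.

After step 1:
  10/3 15/4 5
  4 21/5 9/2
  16/3 4 16/3
After step 2:
  133/36 977/240 53/12
  253/60 409/100 571/120
  40/9 283/60 83/18

Answer: 133/36 977/240 53/12
253/60 409/100 571/120
40/9 283/60 83/18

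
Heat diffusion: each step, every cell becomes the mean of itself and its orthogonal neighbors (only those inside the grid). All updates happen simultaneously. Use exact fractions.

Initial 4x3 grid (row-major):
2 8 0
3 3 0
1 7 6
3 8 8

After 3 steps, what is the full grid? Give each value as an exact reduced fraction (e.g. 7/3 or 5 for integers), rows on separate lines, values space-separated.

After step 1:
  13/3 13/4 8/3
  9/4 21/5 9/4
  7/2 5 21/4
  4 13/2 22/3
After step 2:
  59/18 289/80 49/18
  857/240 339/100 431/120
  59/16 489/100 119/24
  14/3 137/24 229/36
After step 3:
  1883/540 5201/1600 7147/2160
  25067/7200 3811/1000 3299/900
  3363/800 27161/6000 17821/3600
  75/16 38927/7200 613/108

Answer: 1883/540 5201/1600 7147/2160
25067/7200 3811/1000 3299/900
3363/800 27161/6000 17821/3600
75/16 38927/7200 613/108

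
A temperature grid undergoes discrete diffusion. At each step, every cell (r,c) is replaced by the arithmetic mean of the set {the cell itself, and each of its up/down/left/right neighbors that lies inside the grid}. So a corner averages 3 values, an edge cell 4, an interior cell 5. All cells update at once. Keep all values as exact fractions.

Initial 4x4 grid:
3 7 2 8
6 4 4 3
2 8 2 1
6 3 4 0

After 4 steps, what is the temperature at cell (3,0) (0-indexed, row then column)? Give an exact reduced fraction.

Answer: 283489/64800

Derivation:
Step 1: cell (3,0) = 11/3
Step 2: cell (3,0) = 173/36
Step 3: cell (3,0) = 9163/2160
Step 4: cell (3,0) = 283489/64800
Full grid after step 4:
  147913/32400 998801/216000 898913/216000 263681/64800
  1009661/216000 76349/18000 29207/7200 379669/108000
  936061/216000 760447/180000 6067/1800 339533/108000
  283489/64800 411743/108000 358463/108000 5513/2025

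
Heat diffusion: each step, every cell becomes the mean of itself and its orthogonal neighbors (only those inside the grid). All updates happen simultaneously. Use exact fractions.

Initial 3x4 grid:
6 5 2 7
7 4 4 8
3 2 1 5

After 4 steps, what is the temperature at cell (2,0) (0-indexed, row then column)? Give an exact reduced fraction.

Step 1: cell (2,0) = 4
Step 2: cell (2,0) = 23/6
Step 3: cell (2,0) = 1459/360
Step 4: cell (2,0) = 21941/5400
Full grid after step 4:
  100439/21600 111401/24000 1006849/216000 315127/64800
  318373/72000 85243/20000 796787/180000 498517/108000
  21941/5400 48013/12000 440237/108000 35519/8100

Answer: 21941/5400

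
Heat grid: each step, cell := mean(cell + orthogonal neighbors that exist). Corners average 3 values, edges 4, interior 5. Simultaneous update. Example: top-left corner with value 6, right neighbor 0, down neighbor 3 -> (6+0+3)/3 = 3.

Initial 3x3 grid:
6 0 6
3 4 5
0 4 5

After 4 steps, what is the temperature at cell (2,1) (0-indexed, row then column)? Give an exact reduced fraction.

Answer: 1017781/288000

Derivation:
Step 1: cell (2,1) = 13/4
Step 2: cell (2,1) = 269/80
Step 3: cell (2,1) = 5741/1600
Step 4: cell (2,1) = 1017781/288000
Full grid after step 4:
  147593/43200 390371/108000 63463/16200
  2840843/864000 654883/180000 418621/108000
  214577/64800 1017781/288000 502079/129600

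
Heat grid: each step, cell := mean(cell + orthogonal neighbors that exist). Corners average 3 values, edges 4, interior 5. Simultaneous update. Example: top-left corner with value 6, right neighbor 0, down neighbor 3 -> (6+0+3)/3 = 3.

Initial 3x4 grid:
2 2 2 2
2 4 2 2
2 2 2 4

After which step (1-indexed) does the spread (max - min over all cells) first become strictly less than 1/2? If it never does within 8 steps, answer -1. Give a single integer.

Step 1: max=8/3, min=2, spread=2/3
Step 2: max=23/9, min=13/6, spread=7/18
  -> spread < 1/2 first at step 2
Step 3: max=2687/1080, min=2693/1200, spread=2633/10800
Step 4: max=131479/54000, min=82261/36000, spread=647/4320
Step 5: max=9390617/3888000, min=2978539/1296000, spread=455/3888
Step 6: max=558184603/233280000, min=179859101/77760000, spread=186073/2332800
Step 7: max=33354437177/13996800000, min=10812618559/4665600000, spread=1833163/27993600
Step 8: max=1992991033243/839808000000, min=650862609581/279936000000, spread=80806409/1679616000

Answer: 2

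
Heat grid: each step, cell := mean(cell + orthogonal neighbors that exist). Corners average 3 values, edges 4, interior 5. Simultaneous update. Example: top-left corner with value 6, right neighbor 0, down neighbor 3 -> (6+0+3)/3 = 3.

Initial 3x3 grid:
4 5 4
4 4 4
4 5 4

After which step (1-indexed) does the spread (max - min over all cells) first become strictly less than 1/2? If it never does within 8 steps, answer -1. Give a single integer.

Step 1: max=22/5, min=4, spread=2/5
  -> spread < 1/2 first at step 1
Step 2: max=1039/240, min=209/50, spread=179/1200
Step 3: max=12823/3000, min=947/225, spread=589/9000
Step 4: max=3677551/864000, min=761081/180000, spread=121811/4320000
Step 5: max=45891607/10800000, min=3431423/810000, spread=417901/32400000
Step 6: max=13204169359/3110400000, min=2747063129/648000000, spread=91331699/15552000000
Step 7: max=165002654263/38880000000, min=12367255007/2916000000, spread=317762509/116640000000
Step 8: max=47510766886831/11197440000000, min=9895132008761/2332800000000, spread=70666223891/55987200000000

Answer: 1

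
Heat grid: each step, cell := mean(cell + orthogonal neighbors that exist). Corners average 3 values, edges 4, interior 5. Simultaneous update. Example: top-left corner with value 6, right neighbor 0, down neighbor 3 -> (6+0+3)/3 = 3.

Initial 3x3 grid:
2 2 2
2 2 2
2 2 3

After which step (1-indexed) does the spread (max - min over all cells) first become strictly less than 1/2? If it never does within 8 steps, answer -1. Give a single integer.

Answer: 1

Derivation:
Step 1: max=7/3, min=2, spread=1/3
  -> spread < 1/2 first at step 1
Step 2: max=41/18, min=2, spread=5/18
Step 3: max=473/216, min=2, spread=41/216
Step 4: max=28051/12960, min=731/360, spread=347/2592
Step 5: max=1662137/777600, min=7357/3600, spread=2921/31104
Step 6: max=99140539/46656000, min=889483/432000, spread=24611/373248
Step 7: max=5917442033/2799360000, min=20096741/9720000, spread=207329/4478976
Step 8: max=353953152451/167961600000, min=1075601599/518400000, spread=1746635/53747712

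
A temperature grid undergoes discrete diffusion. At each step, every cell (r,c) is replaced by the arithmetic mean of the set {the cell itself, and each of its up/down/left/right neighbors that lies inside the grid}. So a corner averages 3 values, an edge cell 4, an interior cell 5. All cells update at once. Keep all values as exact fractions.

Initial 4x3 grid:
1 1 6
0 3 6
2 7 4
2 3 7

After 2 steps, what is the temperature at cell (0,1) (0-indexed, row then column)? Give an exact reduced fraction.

Answer: 223/80

Derivation:
Step 1: cell (0,1) = 11/4
Step 2: cell (0,1) = 223/80
Full grid after step 2:
  59/36 223/80 71/18
  499/240 81/25 1109/240
  623/240 207/50 1153/240
  59/18 311/80 185/36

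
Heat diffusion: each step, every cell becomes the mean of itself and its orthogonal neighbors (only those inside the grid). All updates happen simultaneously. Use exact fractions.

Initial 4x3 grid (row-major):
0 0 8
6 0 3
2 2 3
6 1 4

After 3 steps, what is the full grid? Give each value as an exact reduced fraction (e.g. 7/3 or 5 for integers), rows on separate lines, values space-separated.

Answer: 421/180 2201/900 3101/1080
473/200 7907/3000 9989/3600
857/300 15649/6000 10409/3600
2087/720 42581/14400 5971/2160

Derivation:
After step 1:
  2 2 11/3
  2 11/5 7/2
  4 8/5 3
  3 13/4 8/3
After step 2:
  2 37/15 55/18
  51/20 113/50 371/120
  53/20 281/100 323/120
  41/12 631/240 107/36
After step 3:
  421/180 2201/900 3101/1080
  473/200 7907/3000 9989/3600
  857/300 15649/6000 10409/3600
  2087/720 42581/14400 5971/2160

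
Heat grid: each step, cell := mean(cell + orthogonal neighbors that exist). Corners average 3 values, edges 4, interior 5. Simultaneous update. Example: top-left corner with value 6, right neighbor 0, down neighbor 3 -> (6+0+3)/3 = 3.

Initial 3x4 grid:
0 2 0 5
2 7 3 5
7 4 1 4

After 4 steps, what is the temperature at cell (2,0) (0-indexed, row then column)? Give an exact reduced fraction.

Step 1: cell (2,0) = 13/3
Step 2: cell (2,0) = 157/36
Step 3: cell (2,0) = 8351/2160
Step 4: cell (2,0) = 241073/64800
Full grid after step 4:
  195023/64800 641051/216000 669911/216000 416761/129600
  721891/216000 151117/45000 1199261/360000 2931079/864000
  241073/64800 788801/216000 774161/216000 456061/129600

Answer: 241073/64800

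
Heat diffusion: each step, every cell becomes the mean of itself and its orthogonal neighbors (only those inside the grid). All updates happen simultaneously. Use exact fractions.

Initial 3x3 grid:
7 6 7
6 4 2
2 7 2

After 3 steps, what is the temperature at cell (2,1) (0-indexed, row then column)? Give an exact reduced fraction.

Step 1: cell (2,1) = 15/4
Step 2: cell (2,1) = 209/48
Step 3: cell (2,1) = 12403/2880
Full grid after step 3:
  2383/432 469/90 713/144
  14483/2880 1937/400 12703/2880
  113/24 12403/2880 895/216

Answer: 12403/2880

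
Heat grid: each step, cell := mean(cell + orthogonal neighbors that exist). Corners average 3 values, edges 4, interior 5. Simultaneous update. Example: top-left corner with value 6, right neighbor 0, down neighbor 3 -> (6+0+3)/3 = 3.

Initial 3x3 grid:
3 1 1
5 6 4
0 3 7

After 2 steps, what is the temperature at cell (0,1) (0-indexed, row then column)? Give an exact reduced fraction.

Step 1: cell (0,1) = 11/4
Step 2: cell (0,1) = 231/80
Full grid after step 2:
  37/12 231/80 37/12
  389/120 371/100 449/120
  61/18 227/60 79/18

Answer: 231/80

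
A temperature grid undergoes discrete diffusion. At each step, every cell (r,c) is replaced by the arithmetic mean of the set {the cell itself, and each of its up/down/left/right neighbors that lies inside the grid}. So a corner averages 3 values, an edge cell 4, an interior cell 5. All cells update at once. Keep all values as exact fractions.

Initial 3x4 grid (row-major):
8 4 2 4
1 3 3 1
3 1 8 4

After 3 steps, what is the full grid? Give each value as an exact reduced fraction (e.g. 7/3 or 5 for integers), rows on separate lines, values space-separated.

Answer: 7709/2160 13039/3600 2911/900 3397/1080
16457/4800 1627/500 20599/6000 2951/900
3257/1080 24103/7200 24863/7200 7859/2160

Derivation:
After step 1:
  13/3 17/4 13/4 7/3
  15/4 12/5 17/5 3
  5/3 15/4 4 13/3
After step 2:
  37/9 427/120 397/120 103/36
  243/80 351/100 321/100 49/15
  55/18 709/240 929/240 34/9
After step 3:
  7709/2160 13039/3600 2911/900 3397/1080
  16457/4800 1627/500 20599/6000 2951/900
  3257/1080 24103/7200 24863/7200 7859/2160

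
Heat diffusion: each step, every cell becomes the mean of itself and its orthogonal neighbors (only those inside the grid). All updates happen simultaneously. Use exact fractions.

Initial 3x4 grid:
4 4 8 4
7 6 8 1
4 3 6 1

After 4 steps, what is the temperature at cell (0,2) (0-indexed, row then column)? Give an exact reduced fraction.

Step 1: cell (0,2) = 6
Step 2: cell (0,2) = 649/120
Step 3: cell (0,2) = 9281/1800
Step 4: cell (0,2) = 543229/108000
Full grid after step 4:
  228301/43200 21047/4000 543229/108000 306389/64800
  4455607/864000 1837463/360000 72137/15000 645227/144000
  648953/129600 1055413/216000 986833/216000 17329/4050

Answer: 543229/108000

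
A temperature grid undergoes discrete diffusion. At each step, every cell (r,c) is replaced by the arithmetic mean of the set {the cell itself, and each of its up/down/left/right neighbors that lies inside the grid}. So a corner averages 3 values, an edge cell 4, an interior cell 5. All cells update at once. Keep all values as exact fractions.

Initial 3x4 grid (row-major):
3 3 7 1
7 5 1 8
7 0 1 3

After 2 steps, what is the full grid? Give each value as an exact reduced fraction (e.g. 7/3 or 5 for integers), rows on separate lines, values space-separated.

After step 1:
  13/3 9/2 3 16/3
  11/2 16/5 22/5 13/4
  14/3 13/4 5/4 4
After step 2:
  43/9 451/120 517/120 139/36
  177/40 417/100 151/50 1019/240
  161/36 371/120 129/40 17/6

Answer: 43/9 451/120 517/120 139/36
177/40 417/100 151/50 1019/240
161/36 371/120 129/40 17/6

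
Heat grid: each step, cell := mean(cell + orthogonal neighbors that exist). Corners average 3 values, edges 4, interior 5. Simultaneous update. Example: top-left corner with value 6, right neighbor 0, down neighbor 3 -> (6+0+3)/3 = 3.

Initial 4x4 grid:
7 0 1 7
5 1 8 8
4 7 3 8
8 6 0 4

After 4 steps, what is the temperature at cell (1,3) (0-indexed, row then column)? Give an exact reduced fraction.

Step 1: cell (1,3) = 31/4
Step 2: cell (1,3) = 691/120
Step 3: cell (1,3) = 9989/1800
Step 4: cell (1,3) = 275087/54000
Full grid after step 4:
  14267/3600 299261/72000 975023/216000 329681/64800
  106187/24000 129841/30000 867671/180000 275087/54000
  115027/24000 96139/20000 71203/15000 91639/18000
  36589/7200 9621/2000 86339/18000 6467/1350

Answer: 275087/54000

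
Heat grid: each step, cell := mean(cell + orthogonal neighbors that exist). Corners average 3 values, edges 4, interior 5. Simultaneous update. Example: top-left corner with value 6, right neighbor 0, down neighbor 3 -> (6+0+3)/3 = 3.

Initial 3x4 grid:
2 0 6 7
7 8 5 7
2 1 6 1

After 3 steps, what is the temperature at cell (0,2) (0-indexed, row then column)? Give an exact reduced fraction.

Answer: 8719/1800

Derivation:
Step 1: cell (0,2) = 9/2
Step 2: cell (0,2) = 647/120
Step 3: cell (0,2) = 8719/1800
Full grid after step 3:
  311/80 2693/600 8719/1800 5927/1080
  59647/14400 25073/6000 1883/375 18043/3600
  8417/2160 3877/900 7819/1800 5267/1080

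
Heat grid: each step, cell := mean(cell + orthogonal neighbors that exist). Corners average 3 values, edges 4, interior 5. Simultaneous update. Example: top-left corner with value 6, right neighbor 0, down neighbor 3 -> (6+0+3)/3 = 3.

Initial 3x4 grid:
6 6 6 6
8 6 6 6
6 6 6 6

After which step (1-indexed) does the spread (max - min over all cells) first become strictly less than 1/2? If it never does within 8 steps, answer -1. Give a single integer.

Step 1: max=20/3, min=6, spread=2/3
Step 2: max=787/120, min=6, spread=67/120
Step 3: max=6917/1080, min=6, spread=437/1080
  -> spread < 1/2 first at step 3
Step 4: max=2749531/432000, min=3009/500, spread=29951/86400
Step 5: max=24543821/3888000, min=20408/3375, spread=206761/777600
Step 6: max=9787395571/1555200000, min=16365671/2700000, spread=14430763/62208000
Step 7: max=584979741689/93312000000, min=1313652727/216000000, spread=139854109/746496000
Step 8: max=35014791890251/5598720000000, min=118491228977/19440000000, spread=7114543559/44789760000

Answer: 3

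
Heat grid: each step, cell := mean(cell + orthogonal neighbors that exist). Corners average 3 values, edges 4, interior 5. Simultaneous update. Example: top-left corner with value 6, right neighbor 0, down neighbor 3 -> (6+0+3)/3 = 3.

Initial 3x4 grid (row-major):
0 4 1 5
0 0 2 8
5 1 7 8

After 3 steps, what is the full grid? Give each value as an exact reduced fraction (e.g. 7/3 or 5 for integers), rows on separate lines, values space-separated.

After step 1:
  4/3 5/4 3 14/3
  5/4 7/5 18/5 23/4
  2 13/4 9/2 23/3
After step 2:
  23/18 419/240 751/240 161/36
  359/240 43/20 73/20 1301/240
  13/6 223/80 1141/240 215/36
After step 3:
  1627/1080 2989/1440 4679/1440 586/135
  1021/576 2839/1200 917/240 14051/2880
  43/20 1423/480 6179/1440 5813/1080

Answer: 1627/1080 2989/1440 4679/1440 586/135
1021/576 2839/1200 917/240 14051/2880
43/20 1423/480 6179/1440 5813/1080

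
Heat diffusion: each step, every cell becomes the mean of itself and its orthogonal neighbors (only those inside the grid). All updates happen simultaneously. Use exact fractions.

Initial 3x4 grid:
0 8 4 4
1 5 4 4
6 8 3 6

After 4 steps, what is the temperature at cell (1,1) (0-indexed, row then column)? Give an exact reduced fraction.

Answer: 43989/10000

Derivation:
Step 1: cell (1,1) = 26/5
Step 2: cell (1,1) = 439/100
Step 3: cell (1,1) = 2283/500
Step 4: cell (1,1) = 43989/10000
Full grid after step 4:
  87499/21600 308173/72000 314033/72000 48167/10800
  309493/72000 43989/10000 827027/180000 1937593/432000
  32183/7200 337673/72000 1007099/216000 9436/2025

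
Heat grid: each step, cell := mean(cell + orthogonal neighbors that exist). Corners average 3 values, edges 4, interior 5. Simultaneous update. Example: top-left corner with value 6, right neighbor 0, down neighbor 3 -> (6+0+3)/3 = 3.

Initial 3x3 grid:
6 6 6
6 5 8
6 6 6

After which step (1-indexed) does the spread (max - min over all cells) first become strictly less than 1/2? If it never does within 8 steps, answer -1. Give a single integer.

Answer: 3

Derivation:
Step 1: max=20/3, min=23/4, spread=11/12
Step 2: max=1547/240, min=35/6, spread=49/80
Step 3: max=847/135, min=28313/4800, spread=16223/43200
  -> spread < 1/2 first at step 3
Step 4: max=5376683/864000, min=129079/21600, spread=213523/864000
Step 5: max=1498979/243000, min=103765417/17280000, spread=25457807/155520000
Step 6: max=19127064347/3110400000, min=156518837/25920000, spread=344803907/3110400000
Step 7: max=10719525697/1749600000, min=125474400851/20736000000, spread=42439400063/559872000000
Step 8: max=68510651094923/11197440000000, min=22639016875391/3732480000000, spread=3799043/71663616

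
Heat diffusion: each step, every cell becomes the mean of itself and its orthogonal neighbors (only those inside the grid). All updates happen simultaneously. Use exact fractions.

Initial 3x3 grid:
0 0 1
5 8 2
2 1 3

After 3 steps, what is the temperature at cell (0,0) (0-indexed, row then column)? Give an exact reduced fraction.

Step 1: cell (0,0) = 5/3
Step 2: cell (0,0) = 23/9
Step 3: cell (0,0) = 1333/540
Full grid after step 3:
  1333/540 36269/14400 1609/720
  42919/14400 4007/1500 2183/800
  6457/2160 22297/7200 124/45

Answer: 1333/540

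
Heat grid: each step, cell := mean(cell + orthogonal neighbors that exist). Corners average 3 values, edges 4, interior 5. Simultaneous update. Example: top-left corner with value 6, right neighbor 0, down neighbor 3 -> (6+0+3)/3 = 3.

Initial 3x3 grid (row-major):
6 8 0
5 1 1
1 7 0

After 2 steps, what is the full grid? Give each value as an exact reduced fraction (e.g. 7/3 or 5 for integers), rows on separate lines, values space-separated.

After step 1:
  19/3 15/4 3
  13/4 22/5 1/2
  13/3 9/4 8/3
After step 2:
  40/9 1049/240 29/12
  1099/240 283/100 317/120
  59/18 273/80 65/36

Answer: 40/9 1049/240 29/12
1099/240 283/100 317/120
59/18 273/80 65/36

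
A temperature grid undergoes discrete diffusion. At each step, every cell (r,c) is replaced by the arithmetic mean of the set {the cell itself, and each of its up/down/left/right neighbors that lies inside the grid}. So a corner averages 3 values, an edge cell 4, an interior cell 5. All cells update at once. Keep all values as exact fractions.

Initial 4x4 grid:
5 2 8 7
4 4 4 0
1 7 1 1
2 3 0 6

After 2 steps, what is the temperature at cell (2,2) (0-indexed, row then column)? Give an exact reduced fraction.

Step 1: cell (2,2) = 13/5
Step 2: cell (2,2) = 137/50
Full grid after step 2:
  143/36 67/15 23/5 53/12
  223/60 381/100 369/100 67/20
  61/20 33/10 137/50 149/60
  17/6 107/40 313/120 41/18

Answer: 137/50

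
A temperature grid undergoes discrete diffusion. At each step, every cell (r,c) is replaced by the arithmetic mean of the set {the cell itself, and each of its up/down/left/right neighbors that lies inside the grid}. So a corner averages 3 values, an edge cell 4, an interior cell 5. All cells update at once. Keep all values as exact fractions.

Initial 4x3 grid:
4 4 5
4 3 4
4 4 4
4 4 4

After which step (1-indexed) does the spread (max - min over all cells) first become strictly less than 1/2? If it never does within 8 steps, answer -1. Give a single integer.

Answer: 2

Derivation:
Step 1: max=13/3, min=15/4, spread=7/12
Step 2: max=37/9, min=387/100, spread=217/900
  -> spread < 1/2 first at step 2
Step 3: max=548/135, min=9337/2400, spread=3647/21600
Step 4: max=64979/16200, min=31351/8000, spread=59729/648000
Step 5: max=3884431/972000, min=8495003/2160000, spread=1233593/19440000
Step 6: max=116102377/29160000, min=21261973/5400000, spread=3219307/72900000
Step 7: max=13910651011/3499200000, min=3065795183/777600000, spread=1833163/55987200
Step 8: max=833459585549/209952000000, min=184090929997/46656000000, spread=80806409/3359232000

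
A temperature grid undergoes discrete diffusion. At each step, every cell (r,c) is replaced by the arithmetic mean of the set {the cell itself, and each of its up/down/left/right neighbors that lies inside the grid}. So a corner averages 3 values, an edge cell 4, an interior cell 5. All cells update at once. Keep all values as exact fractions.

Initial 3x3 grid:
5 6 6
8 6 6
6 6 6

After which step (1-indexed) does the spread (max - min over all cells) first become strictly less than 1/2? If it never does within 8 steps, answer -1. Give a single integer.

Step 1: max=20/3, min=23/4, spread=11/12
Step 2: max=513/80, min=71/12, spread=119/240
  -> spread < 1/2 first at step 2
Step 3: max=13669/2160, min=7229/1200, spread=821/2700
Step 4: max=1797577/288000, min=261031/43200, spread=172111/864000
Step 5: max=48427621/7776000, min=15783457/2592000, spread=4309/31104
Step 6: max=2891543987/466560000, min=316241693/51840000, spread=36295/373248
Step 7: max=173199023989/27993600000, min=57095980913/9331200000, spread=305773/4478976
Step 8: max=10371444987683/1679616000000, min=3430315506311/559872000000, spread=2575951/53747712

Answer: 2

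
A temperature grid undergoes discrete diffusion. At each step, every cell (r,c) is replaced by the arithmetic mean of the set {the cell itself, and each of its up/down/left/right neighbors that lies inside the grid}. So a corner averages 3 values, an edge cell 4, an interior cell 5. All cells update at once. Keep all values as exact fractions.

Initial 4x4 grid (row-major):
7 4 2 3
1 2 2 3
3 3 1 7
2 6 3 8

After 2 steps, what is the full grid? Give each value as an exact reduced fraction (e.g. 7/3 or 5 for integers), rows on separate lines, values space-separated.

Answer: 11/3 129/40 67/24 55/18
119/40 72/25 141/50 79/24
73/24 287/100 349/100 177/40
113/36 11/3 43/10 61/12

Derivation:
After step 1:
  4 15/4 11/4 8/3
  13/4 12/5 2 15/4
  9/4 3 16/5 19/4
  11/3 7/2 9/2 6
After step 2:
  11/3 129/40 67/24 55/18
  119/40 72/25 141/50 79/24
  73/24 287/100 349/100 177/40
  113/36 11/3 43/10 61/12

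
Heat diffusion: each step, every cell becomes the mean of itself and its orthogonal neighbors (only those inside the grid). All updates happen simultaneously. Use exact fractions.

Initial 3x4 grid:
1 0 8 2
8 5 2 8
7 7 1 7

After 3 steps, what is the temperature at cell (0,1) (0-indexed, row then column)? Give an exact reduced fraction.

Step 1: cell (0,1) = 7/2
Step 2: cell (0,1) = 139/40
Step 3: cell (0,1) = 1223/300
Full grid after step 3:
  991/240 1223/300 4987/1200 3391/720
  69709/14400 1691/375 13933/3000 67759/14400
  5797/1080 36977/7200 34397/7200 668/135

Answer: 1223/300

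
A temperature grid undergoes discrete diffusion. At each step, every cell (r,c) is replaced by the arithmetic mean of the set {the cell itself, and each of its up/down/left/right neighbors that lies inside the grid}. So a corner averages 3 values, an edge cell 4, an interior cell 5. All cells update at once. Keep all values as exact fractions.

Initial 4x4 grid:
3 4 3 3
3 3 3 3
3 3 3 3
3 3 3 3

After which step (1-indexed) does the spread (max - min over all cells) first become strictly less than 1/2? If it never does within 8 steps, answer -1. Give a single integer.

Answer: 1

Derivation:
Step 1: max=10/3, min=3, spread=1/3
  -> spread < 1/2 first at step 1
Step 2: max=391/120, min=3, spread=31/120
Step 3: max=3451/1080, min=3, spread=211/1080
Step 4: max=340843/108000, min=3, spread=16843/108000
Step 5: max=3054643/972000, min=27079/9000, spread=130111/972000
Step 6: max=91122367/29160000, min=1627159/540000, spread=3255781/29160000
Step 7: max=2724753691/874800000, min=1631107/540000, spread=82360351/874800000
Step 8: max=81483316891/26244000000, min=294106441/97200000, spread=2074577821/26244000000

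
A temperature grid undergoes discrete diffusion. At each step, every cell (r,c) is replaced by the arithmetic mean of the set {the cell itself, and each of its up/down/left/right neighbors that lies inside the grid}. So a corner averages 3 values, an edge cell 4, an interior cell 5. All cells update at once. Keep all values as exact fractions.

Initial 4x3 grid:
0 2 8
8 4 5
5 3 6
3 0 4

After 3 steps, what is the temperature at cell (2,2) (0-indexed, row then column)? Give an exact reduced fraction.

Step 1: cell (2,2) = 9/2
Step 2: cell (2,2) = 1031/240
Step 3: cell (2,2) = 5977/1440
Full grid after step 3:
  4297/1080 6049/1440 3293/720
  2879/720 5137/1200 2191/480
  1373/360 1551/400 5977/1440
  3653/1080 549/160 7751/2160

Answer: 5977/1440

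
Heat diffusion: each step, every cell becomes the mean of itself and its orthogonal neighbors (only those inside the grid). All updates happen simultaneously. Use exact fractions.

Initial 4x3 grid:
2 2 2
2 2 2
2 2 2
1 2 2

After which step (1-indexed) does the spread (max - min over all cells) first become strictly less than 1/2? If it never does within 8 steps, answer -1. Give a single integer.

Answer: 1

Derivation:
Step 1: max=2, min=5/3, spread=1/3
  -> spread < 1/2 first at step 1
Step 2: max=2, min=31/18, spread=5/18
Step 3: max=2, min=391/216, spread=41/216
Step 4: max=2, min=47623/25920, spread=4217/25920
Step 5: max=14321/7200, min=2901251/1555200, spread=38417/311040
Step 6: max=285403/144000, min=175423789/93312000, spread=1903471/18662400
Step 7: max=8524241/4320000, min=10596450911/5598720000, spread=18038617/223948800
Step 8: max=764673241/388800000, min=638578217149/335923200000, spread=883978523/13436928000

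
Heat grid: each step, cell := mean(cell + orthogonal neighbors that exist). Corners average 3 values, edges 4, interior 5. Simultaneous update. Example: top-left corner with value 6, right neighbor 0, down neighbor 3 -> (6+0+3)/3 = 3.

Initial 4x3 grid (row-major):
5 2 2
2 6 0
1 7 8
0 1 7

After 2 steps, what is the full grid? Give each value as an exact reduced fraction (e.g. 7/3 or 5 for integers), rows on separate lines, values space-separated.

After step 1:
  3 15/4 4/3
  7/2 17/5 4
  5/2 23/5 11/2
  2/3 15/4 16/3
After step 2:
  41/12 689/240 109/36
  31/10 77/20 427/120
  169/60 79/20 583/120
  83/36 287/80 175/36

Answer: 41/12 689/240 109/36
31/10 77/20 427/120
169/60 79/20 583/120
83/36 287/80 175/36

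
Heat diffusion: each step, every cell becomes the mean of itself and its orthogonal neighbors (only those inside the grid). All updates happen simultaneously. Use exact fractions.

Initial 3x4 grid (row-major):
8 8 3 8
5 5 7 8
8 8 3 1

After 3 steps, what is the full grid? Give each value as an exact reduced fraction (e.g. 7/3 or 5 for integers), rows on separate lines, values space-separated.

Answer: 33/5 941/150 22159/3600 6361/1080
5167/800 12503/2000 33899/6000 20149/3600
1549/240 4727/800 13081/2400 1223/240

Derivation:
After step 1:
  7 6 13/2 19/3
  13/2 33/5 26/5 6
  7 6 19/4 4
After step 2:
  13/2 261/40 721/120 113/18
  271/40 303/50 581/100 323/60
  13/2 487/80 399/80 59/12
After step 3:
  33/5 941/150 22159/3600 6361/1080
  5167/800 12503/2000 33899/6000 20149/3600
  1549/240 4727/800 13081/2400 1223/240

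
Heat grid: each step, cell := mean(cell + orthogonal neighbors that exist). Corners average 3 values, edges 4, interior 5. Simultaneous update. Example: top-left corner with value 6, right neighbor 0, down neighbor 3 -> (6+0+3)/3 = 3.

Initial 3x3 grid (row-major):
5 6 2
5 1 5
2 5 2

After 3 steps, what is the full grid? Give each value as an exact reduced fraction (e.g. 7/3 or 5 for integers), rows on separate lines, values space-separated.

After step 1:
  16/3 7/2 13/3
  13/4 22/5 5/2
  4 5/2 4
After step 2:
  145/36 527/120 31/9
  1019/240 323/100 457/120
  13/4 149/40 3
After step 3:
  9119/2160 27169/7200 524/135
  53113/14400 23281/6000 24269/7200
  2693/720 2641/800 158/45

Answer: 9119/2160 27169/7200 524/135
53113/14400 23281/6000 24269/7200
2693/720 2641/800 158/45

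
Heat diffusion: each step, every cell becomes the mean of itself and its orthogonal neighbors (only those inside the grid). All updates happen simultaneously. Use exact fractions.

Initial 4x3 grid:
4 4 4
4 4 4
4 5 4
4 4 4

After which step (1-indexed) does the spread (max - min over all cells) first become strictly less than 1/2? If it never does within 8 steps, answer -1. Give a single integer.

Step 1: max=17/4, min=4, spread=1/4
  -> spread < 1/2 first at step 1
Step 2: max=423/100, min=4, spread=23/100
Step 3: max=20011/4800, min=1613/400, spread=131/960
Step 4: max=179351/43200, min=29191/7200, spread=841/8640
Step 5: max=71662051/17280000, min=5853373/1440000, spread=56863/691200
Step 6: max=643614341/155520000, min=52829543/12960000, spread=386393/6220800
Step 7: max=257225723131/62208000000, min=21156358813/5184000000, spread=26795339/497664000
Step 8: max=15413735714129/3732480000000, min=1271246149667/311040000000, spread=254051069/5971968000

Answer: 1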